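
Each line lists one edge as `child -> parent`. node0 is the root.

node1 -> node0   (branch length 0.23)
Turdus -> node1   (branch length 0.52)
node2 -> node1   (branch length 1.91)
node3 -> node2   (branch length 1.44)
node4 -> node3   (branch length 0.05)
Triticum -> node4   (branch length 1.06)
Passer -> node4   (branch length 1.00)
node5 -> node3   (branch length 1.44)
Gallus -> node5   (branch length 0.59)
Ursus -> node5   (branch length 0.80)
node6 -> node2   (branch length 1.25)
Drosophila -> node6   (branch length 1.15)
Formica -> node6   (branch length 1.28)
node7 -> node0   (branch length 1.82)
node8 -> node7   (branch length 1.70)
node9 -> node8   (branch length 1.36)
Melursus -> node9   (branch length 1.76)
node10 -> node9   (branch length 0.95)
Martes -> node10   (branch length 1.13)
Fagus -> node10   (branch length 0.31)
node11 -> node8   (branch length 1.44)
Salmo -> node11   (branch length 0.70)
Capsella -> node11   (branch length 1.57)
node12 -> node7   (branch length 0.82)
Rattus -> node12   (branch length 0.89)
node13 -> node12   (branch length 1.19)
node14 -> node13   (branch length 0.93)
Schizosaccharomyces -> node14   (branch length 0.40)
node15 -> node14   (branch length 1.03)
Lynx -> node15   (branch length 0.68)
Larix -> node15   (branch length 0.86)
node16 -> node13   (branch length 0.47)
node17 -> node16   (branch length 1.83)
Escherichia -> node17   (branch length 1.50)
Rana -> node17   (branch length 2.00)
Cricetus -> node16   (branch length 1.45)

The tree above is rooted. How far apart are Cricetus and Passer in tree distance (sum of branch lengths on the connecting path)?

10.38

The path runs Cricetus → … → MRCA → … → Passer; the MRCA is the root of the tree.
Branch lengths along that path: 1.45 + 0.47 + 1.19 + 0.82 + 1.82 + 0.23 + 1.91 + 1.44 + 0.05 + 1.00 = 10.38.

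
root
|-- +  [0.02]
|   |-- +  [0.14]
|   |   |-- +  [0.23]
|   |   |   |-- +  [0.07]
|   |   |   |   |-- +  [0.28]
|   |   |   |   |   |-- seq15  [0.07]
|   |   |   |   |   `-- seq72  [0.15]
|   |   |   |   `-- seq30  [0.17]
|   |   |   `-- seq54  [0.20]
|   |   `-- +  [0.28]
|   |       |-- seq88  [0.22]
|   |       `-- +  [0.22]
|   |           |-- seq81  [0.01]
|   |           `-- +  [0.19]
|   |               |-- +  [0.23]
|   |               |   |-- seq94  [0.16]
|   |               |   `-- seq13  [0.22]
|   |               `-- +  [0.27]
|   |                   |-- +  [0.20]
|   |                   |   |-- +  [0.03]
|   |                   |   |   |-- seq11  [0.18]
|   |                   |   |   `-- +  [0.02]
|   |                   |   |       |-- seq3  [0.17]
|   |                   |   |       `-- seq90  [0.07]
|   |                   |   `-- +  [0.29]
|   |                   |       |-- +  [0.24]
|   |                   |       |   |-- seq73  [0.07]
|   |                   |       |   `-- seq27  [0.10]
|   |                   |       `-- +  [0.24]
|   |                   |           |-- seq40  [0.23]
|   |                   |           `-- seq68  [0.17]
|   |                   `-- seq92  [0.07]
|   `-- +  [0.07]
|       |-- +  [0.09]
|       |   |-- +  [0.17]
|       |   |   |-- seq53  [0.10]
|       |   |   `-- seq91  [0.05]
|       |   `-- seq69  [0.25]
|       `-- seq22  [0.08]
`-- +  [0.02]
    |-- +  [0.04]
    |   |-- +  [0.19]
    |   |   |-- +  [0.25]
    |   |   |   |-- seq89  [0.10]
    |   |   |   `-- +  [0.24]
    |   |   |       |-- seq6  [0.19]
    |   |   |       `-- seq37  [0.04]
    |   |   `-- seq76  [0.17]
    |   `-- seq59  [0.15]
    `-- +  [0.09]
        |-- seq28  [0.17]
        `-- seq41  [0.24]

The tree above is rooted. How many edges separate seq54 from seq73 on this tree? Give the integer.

10

The MRCA of seq54 and seq73 is the node subtending ((((seq15,seq72),seq30),seq54),(seq88,(seq81,((seq94,seq13),(((seq11,(seq3,seq90)),((seq73,seq27),(seq40,seq68))),seq92))))).
From seq54 up to that node: 2 branches. From seq73 up to the same node: 8 branches. Total: 2 + 8 = 10.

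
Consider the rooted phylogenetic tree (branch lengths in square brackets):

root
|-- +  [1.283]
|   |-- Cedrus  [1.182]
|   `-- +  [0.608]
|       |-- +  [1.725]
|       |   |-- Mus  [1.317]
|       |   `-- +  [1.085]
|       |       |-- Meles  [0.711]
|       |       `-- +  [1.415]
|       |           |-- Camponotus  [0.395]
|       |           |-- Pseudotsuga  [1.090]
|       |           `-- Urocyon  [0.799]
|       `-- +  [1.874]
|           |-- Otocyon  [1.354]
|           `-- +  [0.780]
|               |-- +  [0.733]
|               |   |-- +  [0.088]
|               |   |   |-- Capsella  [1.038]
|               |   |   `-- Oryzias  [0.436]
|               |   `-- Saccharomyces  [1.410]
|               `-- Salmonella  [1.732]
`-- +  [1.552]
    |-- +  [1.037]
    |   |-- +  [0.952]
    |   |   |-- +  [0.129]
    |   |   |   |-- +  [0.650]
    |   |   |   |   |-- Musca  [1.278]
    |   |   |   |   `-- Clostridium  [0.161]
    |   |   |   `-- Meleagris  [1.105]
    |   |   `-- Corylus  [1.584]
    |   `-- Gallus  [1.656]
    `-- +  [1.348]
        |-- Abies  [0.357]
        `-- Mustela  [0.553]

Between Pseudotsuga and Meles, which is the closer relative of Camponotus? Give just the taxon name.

Pseudotsuga

The MRCA of Camponotus and Pseudotsuga subtends (Camponotus,Pseudotsuga,Urocyon) (3 taxa).
The MRCA of Camponotus and Meles subtends (Meles,(Camponotus,Pseudotsuga,Urocyon)) (4 taxa).
The first is nested inside the second, so Camponotus shares a more recent common ancestor with Pseudotsuga.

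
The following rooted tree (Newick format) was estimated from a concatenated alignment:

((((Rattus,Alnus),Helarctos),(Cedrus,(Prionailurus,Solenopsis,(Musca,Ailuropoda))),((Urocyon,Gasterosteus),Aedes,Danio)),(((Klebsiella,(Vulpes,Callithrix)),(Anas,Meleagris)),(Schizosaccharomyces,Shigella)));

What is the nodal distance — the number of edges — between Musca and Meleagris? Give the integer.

The MRCA of Musca and Meleagris is the root of the tree.
From Musca up to that node: 5 branches. From Meleagris up to the same node: 4 branches. Total: 5 + 4 = 9.

9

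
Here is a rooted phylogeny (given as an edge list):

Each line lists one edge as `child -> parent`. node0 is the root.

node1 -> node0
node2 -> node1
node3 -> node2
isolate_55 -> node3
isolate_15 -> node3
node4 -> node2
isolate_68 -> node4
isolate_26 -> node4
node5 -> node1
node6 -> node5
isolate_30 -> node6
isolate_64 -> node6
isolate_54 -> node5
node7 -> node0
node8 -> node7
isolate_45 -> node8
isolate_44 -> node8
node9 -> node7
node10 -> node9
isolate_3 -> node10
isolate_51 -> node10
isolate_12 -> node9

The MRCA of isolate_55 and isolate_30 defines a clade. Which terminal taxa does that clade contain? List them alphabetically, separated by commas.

isolate_15, isolate_26, isolate_30, isolate_54, isolate_55, isolate_64, isolate_68

Tracing isolate_55: it sits inside (isolate_55,isolate_15).
Tracing isolate_30: it sits inside (isolate_30,isolate_64).
The smallest clade enclosing both is (((isolate_55,isolate_15),(isolate_68,isolate_26)),((isolate_30,isolate_64),isolate_54)); the answer is its 7 terminal taxa in alphabetical order.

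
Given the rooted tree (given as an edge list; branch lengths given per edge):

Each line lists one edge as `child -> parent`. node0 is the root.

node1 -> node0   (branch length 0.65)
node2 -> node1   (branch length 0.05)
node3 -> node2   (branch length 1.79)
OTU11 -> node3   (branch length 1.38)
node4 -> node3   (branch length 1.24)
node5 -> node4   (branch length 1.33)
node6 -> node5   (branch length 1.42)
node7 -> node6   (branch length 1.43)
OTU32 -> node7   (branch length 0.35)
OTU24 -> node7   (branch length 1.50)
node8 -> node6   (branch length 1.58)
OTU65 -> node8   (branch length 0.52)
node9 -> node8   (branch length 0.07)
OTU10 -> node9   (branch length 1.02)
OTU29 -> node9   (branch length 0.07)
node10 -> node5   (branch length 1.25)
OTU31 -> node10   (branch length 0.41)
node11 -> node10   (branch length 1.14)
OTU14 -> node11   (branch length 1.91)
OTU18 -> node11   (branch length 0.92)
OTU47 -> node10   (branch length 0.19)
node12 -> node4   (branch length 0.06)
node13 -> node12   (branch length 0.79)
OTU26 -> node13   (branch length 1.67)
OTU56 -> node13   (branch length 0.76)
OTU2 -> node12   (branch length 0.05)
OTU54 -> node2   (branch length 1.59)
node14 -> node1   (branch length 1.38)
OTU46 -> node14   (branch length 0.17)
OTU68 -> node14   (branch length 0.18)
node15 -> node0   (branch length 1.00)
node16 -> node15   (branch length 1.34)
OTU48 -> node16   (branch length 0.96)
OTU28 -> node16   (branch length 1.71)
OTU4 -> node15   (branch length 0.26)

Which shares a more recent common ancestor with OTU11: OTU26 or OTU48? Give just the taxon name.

The MRCA of OTU11 and OTU26 subtends (OTU11,((((OTU32,OTU24),(OTU65,(OTU10,OTU29))),(OTU31,(OTU14,OTU18),OTU47)),((OTU26,OTU56),OTU2))) (13 taxa).
The MRCA of OTU11 and OTU48 is the root, subtending the entire tree (19 taxa).
The first is nested inside the second, so OTU11 shares a more recent common ancestor with OTU26.

OTU26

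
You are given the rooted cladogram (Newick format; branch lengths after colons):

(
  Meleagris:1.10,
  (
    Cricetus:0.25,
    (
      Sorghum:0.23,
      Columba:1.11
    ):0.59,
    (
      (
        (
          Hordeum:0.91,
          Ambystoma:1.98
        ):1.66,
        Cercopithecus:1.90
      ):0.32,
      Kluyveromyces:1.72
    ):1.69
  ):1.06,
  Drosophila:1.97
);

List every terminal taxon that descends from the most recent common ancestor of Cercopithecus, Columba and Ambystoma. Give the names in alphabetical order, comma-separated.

Tracing Cercopithecus: it sits inside ((Hordeum,Ambystoma),Cercopithecus).
Tracing Columba: it sits inside (Sorghum,Columba).
Tracing Ambystoma: it sits inside (Hordeum,Ambystoma).
The smallest clade enclosing all 3 is (Cricetus,(Sorghum,Columba),(((Hordeum,Ambystoma),Cercopithecus),Kluyveromyces)); the answer is its 7 terminal taxa in alphabetical order.

Ambystoma, Cercopithecus, Columba, Cricetus, Hordeum, Kluyveromyces, Sorghum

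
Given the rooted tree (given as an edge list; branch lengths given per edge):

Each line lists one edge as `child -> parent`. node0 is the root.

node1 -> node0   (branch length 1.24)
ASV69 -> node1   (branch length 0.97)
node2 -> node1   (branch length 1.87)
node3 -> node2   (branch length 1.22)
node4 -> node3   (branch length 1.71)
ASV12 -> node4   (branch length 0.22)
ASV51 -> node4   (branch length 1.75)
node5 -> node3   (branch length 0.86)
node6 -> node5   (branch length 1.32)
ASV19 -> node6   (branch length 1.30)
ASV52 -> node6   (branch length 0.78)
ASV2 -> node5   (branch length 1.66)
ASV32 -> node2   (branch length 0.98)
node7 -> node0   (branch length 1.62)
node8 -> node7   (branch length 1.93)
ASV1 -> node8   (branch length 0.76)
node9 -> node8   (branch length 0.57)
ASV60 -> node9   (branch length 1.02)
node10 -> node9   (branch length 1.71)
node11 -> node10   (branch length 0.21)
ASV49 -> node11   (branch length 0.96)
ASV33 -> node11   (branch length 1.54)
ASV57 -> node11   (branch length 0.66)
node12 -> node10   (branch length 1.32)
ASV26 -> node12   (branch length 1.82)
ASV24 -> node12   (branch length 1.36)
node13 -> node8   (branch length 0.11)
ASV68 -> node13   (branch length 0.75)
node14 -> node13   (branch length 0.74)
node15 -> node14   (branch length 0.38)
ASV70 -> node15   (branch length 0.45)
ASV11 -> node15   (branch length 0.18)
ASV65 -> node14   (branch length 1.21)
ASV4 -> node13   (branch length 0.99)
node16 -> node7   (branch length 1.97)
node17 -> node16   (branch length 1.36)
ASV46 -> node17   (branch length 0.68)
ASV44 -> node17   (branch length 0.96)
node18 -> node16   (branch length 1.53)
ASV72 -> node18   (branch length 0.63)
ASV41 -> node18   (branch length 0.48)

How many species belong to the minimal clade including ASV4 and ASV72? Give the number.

16

The MRCA of ASV4 and ASV72 is the node subtending ((ASV1,(ASV60,((ASV49,ASV33,ASV57),(ASV26,ASV24))),(ASV68,((ASV70,ASV11),ASV65),ASV4)),((ASV46,ASV44),(ASV72,ASV41))).
That clade contains 16 terminal taxa: ASV1, ASV11, ASV24, ASV26, ASV33, ASV4, ASV41, ASV44, ASV46, ASV49, ASV57, ASV60, ASV65, ASV68, ASV70, ASV72.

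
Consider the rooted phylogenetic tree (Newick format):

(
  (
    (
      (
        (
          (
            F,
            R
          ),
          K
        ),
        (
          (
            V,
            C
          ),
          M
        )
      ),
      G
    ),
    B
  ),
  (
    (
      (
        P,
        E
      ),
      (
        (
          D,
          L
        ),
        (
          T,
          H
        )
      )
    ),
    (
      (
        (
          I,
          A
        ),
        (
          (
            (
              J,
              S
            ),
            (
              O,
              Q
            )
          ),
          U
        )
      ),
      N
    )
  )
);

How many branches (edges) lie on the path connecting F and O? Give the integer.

13

The MRCA of F and O is the root of the tree.
From F up to that node: 6 branches. From O up to the same node: 7 branches. Total: 6 + 7 = 13.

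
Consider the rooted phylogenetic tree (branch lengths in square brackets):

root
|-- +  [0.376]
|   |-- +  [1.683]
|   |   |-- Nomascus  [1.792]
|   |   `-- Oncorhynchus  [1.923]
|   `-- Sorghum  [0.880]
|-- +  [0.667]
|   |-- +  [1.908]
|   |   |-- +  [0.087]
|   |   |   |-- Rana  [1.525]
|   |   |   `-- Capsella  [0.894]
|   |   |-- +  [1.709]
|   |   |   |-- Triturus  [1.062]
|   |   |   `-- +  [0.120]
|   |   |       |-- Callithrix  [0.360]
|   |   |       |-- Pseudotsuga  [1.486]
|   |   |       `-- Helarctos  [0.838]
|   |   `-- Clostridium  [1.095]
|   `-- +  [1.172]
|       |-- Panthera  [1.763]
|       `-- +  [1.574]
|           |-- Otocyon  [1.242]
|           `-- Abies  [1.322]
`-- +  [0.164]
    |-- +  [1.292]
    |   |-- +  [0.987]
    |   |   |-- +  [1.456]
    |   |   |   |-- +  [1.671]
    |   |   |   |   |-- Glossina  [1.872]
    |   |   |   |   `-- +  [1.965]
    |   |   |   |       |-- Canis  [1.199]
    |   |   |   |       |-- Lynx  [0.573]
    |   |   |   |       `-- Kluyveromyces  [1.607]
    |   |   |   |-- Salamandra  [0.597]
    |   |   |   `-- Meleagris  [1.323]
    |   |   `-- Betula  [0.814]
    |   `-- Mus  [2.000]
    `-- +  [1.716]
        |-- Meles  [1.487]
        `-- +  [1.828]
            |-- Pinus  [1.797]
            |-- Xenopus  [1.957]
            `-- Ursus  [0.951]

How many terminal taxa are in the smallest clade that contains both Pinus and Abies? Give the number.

The MRCA of Pinus and Abies is the root, so the clade is the entire tree.
That clade contains 25 terminal taxa: Abies, Betula, Callithrix, Canis, Capsella, Clostridium, Glossina, Helarctos, Kluyveromyces, Lynx, Meleagris, Meles, Mus, Nomascus, Oncorhynchus, Otocyon, Panthera, Pinus, Pseudotsuga, Rana, Salamandra, Sorghum, Triturus, Ursus, Xenopus.

25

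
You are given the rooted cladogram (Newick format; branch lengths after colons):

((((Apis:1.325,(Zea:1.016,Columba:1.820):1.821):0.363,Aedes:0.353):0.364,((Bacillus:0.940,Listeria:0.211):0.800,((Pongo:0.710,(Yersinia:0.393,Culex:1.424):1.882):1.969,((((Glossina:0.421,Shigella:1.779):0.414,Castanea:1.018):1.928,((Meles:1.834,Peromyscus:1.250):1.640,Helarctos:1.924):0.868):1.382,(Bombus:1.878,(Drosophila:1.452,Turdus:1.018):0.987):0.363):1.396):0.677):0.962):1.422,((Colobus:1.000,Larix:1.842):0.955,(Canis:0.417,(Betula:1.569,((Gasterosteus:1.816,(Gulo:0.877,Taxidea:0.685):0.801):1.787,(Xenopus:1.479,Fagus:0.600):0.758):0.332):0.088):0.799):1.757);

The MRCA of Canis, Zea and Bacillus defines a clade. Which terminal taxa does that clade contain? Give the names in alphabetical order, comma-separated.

Aedes, Apis, Bacillus, Betula, Bombus, Canis, Castanea, Colobus, Columba, Culex, Drosophila, Fagus, Gasterosteus, Glossina, Gulo, Helarctos, Larix, Listeria, Meles, Peromyscus, Pongo, Shigella, Taxidea, Turdus, Xenopus, Yersinia, Zea

Tracing Canis: it sits inside (Canis,(Betula,((Gasterosteus,(Gulo,Taxidea)),(Xenopus,Fagus)))).
Tracing Zea: it sits inside (Zea,Columba).
Tracing Bacillus: it sits inside (Bacillus,Listeria).
The smallest clade enclosing all 3 is the whole tree (their MRCA is the root), so the answer is all 27 tips in alphabetical order.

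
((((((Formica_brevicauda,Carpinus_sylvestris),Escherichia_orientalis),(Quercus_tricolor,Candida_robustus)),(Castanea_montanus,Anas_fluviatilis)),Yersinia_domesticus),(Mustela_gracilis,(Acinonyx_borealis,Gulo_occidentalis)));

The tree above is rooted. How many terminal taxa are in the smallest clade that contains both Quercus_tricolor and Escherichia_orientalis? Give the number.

5

The MRCA of Quercus_tricolor and Escherichia_orientalis is the node subtending (((Formica_brevicauda,Carpinus_sylvestris),Escherichia_orientalis),(Quercus_tricolor,Candida_robustus)).
That clade contains 5 terminal taxa: Candida_robustus, Carpinus_sylvestris, Escherichia_orientalis, Formica_brevicauda, Quercus_tricolor.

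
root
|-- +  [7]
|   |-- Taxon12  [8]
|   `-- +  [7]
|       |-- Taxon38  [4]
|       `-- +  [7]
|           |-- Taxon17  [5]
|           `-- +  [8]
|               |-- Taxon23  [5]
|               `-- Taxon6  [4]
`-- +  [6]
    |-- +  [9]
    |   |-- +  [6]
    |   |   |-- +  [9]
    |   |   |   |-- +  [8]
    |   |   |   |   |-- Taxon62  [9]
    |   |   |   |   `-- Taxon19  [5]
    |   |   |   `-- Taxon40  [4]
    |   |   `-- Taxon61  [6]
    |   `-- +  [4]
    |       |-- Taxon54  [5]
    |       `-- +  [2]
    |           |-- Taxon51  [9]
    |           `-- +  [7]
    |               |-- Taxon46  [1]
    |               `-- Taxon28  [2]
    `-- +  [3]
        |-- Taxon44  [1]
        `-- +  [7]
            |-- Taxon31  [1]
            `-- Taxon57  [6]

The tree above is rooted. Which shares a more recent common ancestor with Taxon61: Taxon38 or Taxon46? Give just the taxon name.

The MRCA of Taxon61 and Taxon46 subtends ((((Taxon62,Taxon19),Taxon40),Taxon61),(Taxon54,(Taxon51,(Taxon46,Taxon28)))) (8 taxa).
The MRCA of Taxon61 and Taxon38 is the root, subtending the entire tree (16 taxa).
The first is nested inside the second, so Taxon61 shares a more recent common ancestor with Taxon46.

Taxon46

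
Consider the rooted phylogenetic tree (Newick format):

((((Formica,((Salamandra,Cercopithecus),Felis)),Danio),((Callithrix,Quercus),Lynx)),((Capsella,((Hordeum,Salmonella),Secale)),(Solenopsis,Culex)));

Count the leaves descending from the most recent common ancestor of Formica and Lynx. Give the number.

8

The MRCA of Formica and Lynx is the node subtending (((Formica,((Salamandra,Cercopithecus),Felis)),Danio),((Callithrix,Quercus),Lynx)).
That clade contains 8 terminal taxa: Callithrix, Cercopithecus, Danio, Felis, Formica, Lynx, Quercus, Salamandra.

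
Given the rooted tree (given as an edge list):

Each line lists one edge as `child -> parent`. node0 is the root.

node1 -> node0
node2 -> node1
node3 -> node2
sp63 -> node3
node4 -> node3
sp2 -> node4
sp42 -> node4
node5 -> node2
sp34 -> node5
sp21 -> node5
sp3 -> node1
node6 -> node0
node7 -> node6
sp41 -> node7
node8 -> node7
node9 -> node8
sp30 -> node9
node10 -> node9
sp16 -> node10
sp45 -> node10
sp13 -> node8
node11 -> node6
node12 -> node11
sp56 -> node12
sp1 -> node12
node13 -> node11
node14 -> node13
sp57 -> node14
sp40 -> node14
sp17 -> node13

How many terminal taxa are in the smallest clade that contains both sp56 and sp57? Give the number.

5

The MRCA of sp56 and sp57 is the node subtending ((sp56,sp1),((sp57,sp40),sp17)).
That clade contains 5 terminal taxa: sp1, sp17, sp40, sp56, sp57.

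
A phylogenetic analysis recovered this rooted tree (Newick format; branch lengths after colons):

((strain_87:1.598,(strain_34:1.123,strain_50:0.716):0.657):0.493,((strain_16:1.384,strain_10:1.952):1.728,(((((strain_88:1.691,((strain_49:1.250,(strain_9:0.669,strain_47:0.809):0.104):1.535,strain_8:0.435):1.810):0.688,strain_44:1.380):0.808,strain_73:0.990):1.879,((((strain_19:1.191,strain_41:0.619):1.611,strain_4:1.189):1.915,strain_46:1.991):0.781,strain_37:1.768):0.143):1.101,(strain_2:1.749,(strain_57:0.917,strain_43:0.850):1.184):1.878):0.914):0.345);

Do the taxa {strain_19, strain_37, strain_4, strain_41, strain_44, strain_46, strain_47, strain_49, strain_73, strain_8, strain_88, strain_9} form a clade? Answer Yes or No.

Yes

The most recent common ancestor of these taxa subtends ((((strain_88,((strain_49,(strain_9,strain_47)),strain_8)),strain_44),strain_73),((((strain_19,strain_41),strain_4),strain_46),strain_37)).
That clade has exactly 12 tips — every listed taxon and nothing else — so the group is monophyletic.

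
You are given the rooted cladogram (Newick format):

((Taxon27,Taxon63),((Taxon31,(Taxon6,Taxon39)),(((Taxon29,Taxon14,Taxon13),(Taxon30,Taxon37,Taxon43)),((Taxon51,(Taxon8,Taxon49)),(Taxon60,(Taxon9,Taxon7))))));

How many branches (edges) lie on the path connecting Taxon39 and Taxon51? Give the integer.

7

The MRCA of Taxon39 and Taxon51 is the node subtending ((Taxon31,(Taxon6,Taxon39)),(((Taxon29,Taxon14,Taxon13),(Taxon30,Taxon37,Taxon43)),((Taxon51,(Taxon8,Taxon49)),(Taxon60,(Taxon9,Taxon7))))).
From Taxon39 up to that node: 3 branches. From Taxon51 up to the same node: 4 branches. Total: 3 + 4 = 7.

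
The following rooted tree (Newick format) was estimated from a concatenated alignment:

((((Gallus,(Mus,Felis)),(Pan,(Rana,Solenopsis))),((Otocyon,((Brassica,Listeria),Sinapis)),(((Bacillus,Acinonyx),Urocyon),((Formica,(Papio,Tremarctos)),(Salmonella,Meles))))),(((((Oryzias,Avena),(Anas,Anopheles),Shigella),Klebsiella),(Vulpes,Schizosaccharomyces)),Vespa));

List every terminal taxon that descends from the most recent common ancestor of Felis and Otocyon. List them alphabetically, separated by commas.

Acinonyx, Bacillus, Brassica, Felis, Formica, Gallus, Listeria, Meles, Mus, Otocyon, Pan, Papio, Rana, Salmonella, Sinapis, Solenopsis, Tremarctos, Urocyon

Tracing Felis: it sits inside (Mus,Felis).
Tracing Otocyon: it sits inside (Otocyon,((Brassica,Listeria),Sinapis)).
The smallest clade enclosing both is (((Gallus,(Mus,Felis)),(Pan,(Rana,Solenopsis))),((Otocyon,((Brassica,Listeria),Sinapis)),(((Bacillus,Acinonyx),Urocyon),((Formica,(Papio,Tremarctos)),(Salmonella,Meles))))); the answer is its 18 terminal taxa in alphabetical order.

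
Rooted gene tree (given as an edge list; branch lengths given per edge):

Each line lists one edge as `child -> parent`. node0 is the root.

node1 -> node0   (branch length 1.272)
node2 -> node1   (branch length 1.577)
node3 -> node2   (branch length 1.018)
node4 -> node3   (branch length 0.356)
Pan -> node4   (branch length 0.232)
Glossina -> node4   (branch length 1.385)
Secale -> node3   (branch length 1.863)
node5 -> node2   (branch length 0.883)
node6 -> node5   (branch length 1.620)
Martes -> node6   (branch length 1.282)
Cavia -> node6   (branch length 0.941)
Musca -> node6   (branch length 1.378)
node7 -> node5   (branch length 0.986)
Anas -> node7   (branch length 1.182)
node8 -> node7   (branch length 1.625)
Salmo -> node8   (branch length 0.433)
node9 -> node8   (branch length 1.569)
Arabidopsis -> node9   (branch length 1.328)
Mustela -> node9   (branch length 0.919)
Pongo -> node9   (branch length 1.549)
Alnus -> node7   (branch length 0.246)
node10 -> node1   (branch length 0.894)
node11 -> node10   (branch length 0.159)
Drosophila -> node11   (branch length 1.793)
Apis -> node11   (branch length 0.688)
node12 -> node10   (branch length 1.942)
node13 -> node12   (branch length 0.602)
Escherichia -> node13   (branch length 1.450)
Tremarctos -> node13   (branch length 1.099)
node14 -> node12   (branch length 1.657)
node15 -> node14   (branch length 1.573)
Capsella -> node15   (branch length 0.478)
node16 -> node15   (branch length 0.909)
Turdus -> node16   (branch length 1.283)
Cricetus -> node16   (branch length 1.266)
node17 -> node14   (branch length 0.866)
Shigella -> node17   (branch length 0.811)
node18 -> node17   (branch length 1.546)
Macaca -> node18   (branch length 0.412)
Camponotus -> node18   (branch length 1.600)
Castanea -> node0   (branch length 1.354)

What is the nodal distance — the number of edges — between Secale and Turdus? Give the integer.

9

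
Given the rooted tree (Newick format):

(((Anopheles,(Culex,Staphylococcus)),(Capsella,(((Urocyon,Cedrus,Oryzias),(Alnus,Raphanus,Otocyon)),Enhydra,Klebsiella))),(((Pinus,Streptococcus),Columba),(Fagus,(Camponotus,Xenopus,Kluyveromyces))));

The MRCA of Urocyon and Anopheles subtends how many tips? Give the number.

12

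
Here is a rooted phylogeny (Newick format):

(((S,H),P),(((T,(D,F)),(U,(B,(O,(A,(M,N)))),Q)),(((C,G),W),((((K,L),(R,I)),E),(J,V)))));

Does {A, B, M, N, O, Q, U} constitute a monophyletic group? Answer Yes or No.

The most recent common ancestor of these taxa subtends (U,(B,(O,(A,(M,N)))),Q).
That clade has exactly 7 tips — every listed taxon and nothing else — so the group is monophyletic.

Yes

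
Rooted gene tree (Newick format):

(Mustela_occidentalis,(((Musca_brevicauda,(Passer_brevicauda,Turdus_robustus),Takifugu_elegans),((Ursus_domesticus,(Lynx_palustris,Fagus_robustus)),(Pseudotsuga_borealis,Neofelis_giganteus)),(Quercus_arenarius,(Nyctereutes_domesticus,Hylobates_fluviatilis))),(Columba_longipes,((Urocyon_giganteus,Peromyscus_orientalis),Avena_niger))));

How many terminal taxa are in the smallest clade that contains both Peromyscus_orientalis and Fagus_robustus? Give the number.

The MRCA of Peromyscus_orientalis and Fagus_robustus is the node subtending (((Musca_brevicauda,(Passer_brevicauda,Turdus_robustus),Takifugu_elegans),((Ursus_domesticus,(Lynx_palustris,Fagus_robustus)),(Pseudotsuga_borealis,Neofelis_giganteus)),(Quercus_arenarius,(Nyctereutes_domesticus,Hylobates_fluviatilis))),(Columba_longipes,((Urocyon_giganteus,Peromyscus_orientalis),Avena_niger))).
That clade contains 16 terminal taxa: Avena_niger, Columba_longipes, Fagus_robustus, Hylobates_fluviatilis, Lynx_palustris, Musca_brevicauda, Neofelis_giganteus, Nyctereutes_domesticus, Passer_brevicauda, Peromyscus_orientalis, Pseudotsuga_borealis, Quercus_arenarius, Takifugu_elegans, Turdus_robustus, Urocyon_giganteus, Ursus_domesticus.

16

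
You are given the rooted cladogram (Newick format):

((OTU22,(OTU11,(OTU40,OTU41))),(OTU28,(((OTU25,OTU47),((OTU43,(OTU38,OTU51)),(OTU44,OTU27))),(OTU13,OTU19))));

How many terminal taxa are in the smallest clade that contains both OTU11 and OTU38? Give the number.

14

The MRCA of OTU11 and OTU38 is the root, so the clade is the entire tree.
That clade contains 14 terminal taxa: OTU11, OTU13, OTU19, OTU22, OTU25, OTU27, OTU28, OTU38, OTU40, OTU41, OTU43, OTU44, OTU47, OTU51.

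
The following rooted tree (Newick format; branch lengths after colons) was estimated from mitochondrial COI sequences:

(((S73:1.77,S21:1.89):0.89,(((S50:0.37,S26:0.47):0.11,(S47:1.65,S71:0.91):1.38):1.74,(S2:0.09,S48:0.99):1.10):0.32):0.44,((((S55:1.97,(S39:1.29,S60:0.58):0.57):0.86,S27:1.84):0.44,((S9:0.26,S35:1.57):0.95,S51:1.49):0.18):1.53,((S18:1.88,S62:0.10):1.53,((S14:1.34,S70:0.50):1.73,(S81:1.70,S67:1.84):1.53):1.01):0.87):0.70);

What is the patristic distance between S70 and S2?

The path runs S70 → … → MRCA → … → S2; the MRCA is the root of the tree.
Branch lengths along that path: 0.50 + 1.73 + 1.01 + 0.87 + 0.70 + 0.44 + 0.32 + 1.10 + 0.09 = 6.76.

6.76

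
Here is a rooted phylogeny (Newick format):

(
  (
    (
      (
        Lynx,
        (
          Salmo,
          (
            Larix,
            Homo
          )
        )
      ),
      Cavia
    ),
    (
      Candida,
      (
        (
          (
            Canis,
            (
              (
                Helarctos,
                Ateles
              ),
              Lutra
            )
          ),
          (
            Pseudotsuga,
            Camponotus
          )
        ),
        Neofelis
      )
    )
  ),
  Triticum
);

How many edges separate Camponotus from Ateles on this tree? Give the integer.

The MRCA of Camponotus and Ateles is the node subtending ((Canis,((Helarctos,Ateles),Lutra)),(Pseudotsuga,Camponotus)).
From Camponotus up to that node: 2 branches. From Ateles up to the same node: 4 branches. Total: 2 + 4 = 6.

6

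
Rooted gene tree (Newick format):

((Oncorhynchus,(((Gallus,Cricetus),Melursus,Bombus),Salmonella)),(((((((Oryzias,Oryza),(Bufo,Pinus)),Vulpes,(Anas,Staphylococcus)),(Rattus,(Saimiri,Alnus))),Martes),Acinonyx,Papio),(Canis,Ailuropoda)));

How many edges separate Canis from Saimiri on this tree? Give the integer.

8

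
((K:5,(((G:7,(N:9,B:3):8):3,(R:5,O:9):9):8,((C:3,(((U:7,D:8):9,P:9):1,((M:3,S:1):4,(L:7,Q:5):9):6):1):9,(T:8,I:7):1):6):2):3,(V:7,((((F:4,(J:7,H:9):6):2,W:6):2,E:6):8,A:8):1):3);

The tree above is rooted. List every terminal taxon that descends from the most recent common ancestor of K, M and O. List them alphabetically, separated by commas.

Tracing K: it sits inside (K,(((G,(N,B)),(R,O)),((C,(((U,D),P),((M,S),(L,Q)))),(T,I)))).
Tracing M: it sits inside (M,S).
Tracing O: it sits inside (R,O).
The smallest clade enclosing all 3 is (K,(((G,(N,B)),(R,O)),((C,(((U,D),P),((M,S),(L,Q)))),(T,I)))); the answer is its 16 terminal taxa in alphabetical order.

B, C, D, G, I, K, L, M, N, O, P, Q, R, S, T, U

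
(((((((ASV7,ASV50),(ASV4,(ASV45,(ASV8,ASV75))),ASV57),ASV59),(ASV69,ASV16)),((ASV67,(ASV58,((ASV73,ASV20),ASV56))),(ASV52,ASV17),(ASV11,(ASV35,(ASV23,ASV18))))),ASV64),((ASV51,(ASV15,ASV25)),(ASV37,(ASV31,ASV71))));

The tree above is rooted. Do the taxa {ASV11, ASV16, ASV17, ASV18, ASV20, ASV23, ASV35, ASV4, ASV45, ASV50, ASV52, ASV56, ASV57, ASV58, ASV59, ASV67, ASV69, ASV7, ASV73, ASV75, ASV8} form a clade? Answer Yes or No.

The most recent common ancestor of these taxa subtends (((((ASV7,ASV50),(ASV4,(ASV45,(ASV8,ASV75))),ASV57),ASV59),(ASV69,ASV16)),((ASV67,(ASV58,((ASV73,ASV20),ASV56))),(ASV52,ASV17),(ASV11,(ASV35,(ASV23,ASV18))))).
That clade has exactly 21 tips — every listed taxon and nothing else — so the group is monophyletic.

Yes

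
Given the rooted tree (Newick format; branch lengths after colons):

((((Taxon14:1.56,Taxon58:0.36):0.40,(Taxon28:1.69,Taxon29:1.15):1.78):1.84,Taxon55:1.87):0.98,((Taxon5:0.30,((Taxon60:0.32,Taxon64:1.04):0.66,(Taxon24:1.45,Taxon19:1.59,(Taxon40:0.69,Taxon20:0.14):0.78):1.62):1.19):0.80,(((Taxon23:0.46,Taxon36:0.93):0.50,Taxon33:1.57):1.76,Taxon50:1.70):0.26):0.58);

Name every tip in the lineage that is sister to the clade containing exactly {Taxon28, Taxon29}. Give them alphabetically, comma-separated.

Taxon14, Taxon58

The clade containing exactly {Taxon28, Taxon29} attaches to the tree at the node subtending ((Taxon14,Taxon58),(Taxon28,Taxon29)).
The other lineage descending from that same node — the sister group — is (Taxon14,Taxon58); its 2 tips in alphabetical order are the answer.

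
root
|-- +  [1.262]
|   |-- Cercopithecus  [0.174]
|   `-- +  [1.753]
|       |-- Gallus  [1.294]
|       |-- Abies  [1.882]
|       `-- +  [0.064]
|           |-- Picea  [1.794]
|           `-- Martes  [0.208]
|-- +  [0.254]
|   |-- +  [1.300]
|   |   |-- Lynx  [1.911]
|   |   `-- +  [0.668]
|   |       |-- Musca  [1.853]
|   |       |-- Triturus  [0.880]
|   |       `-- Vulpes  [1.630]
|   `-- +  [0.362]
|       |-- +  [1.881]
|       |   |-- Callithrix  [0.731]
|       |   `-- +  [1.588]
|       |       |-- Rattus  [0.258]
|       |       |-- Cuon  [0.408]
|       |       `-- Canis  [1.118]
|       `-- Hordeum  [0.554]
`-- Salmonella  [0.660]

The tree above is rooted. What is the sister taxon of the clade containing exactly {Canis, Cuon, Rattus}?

The clade containing exactly {Canis, Cuon, Rattus} attaches to the tree at the node subtending (Callithrix,(Rattus,Cuon,Canis)).
The other lineage descending from that same node — the sister group — is the single tip Callithrix.

Callithrix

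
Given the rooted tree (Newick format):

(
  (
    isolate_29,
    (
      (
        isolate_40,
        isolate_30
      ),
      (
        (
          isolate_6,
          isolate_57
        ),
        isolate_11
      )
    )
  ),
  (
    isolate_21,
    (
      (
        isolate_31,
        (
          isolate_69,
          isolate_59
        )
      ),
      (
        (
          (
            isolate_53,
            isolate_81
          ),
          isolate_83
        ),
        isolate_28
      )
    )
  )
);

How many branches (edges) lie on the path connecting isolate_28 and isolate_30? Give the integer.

8

The MRCA of isolate_28 and isolate_30 is the root of the tree.
From isolate_28 up to that node: 4 branches. From isolate_30 up to the same node: 4 branches. Total: 4 + 4 = 8.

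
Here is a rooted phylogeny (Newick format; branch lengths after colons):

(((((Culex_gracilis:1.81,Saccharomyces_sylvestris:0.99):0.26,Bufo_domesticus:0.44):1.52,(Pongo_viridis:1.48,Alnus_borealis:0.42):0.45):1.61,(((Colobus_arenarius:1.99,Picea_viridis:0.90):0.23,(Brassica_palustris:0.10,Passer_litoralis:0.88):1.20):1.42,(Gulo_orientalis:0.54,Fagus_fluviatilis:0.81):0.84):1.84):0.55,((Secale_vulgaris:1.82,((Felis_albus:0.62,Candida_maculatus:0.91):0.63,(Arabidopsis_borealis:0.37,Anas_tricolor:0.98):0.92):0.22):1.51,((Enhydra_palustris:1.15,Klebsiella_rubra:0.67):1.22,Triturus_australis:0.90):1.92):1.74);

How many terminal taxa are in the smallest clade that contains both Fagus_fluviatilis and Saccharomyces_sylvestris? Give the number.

The MRCA of Fagus_fluviatilis and Saccharomyces_sylvestris is the node subtending ((((Culex_gracilis,Saccharomyces_sylvestris),Bufo_domesticus),(Pongo_viridis,Alnus_borealis)),(((Colobus_arenarius,Picea_viridis),(Brassica_palustris,Passer_litoralis)),(Gulo_orientalis,Fagus_fluviatilis))).
That clade contains 11 terminal taxa: Alnus_borealis, Brassica_palustris, Bufo_domesticus, Colobus_arenarius, Culex_gracilis, Fagus_fluviatilis, Gulo_orientalis, Passer_litoralis, Picea_viridis, Pongo_viridis, Saccharomyces_sylvestris.

11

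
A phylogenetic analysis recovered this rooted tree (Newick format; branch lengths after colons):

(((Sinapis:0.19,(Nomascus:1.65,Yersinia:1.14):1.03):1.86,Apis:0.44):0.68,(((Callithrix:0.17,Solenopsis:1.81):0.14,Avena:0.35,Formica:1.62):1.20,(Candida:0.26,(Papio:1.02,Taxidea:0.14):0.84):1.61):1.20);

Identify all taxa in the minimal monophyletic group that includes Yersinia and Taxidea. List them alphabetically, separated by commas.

Tracing Yersinia: it sits inside (Nomascus,Yersinia).
Tracing Taxidea: it sits inside (Papio,Taxidea).
The smallest clade enclosing both is the whole tree (their MRCA is the root), so the answer is all 11 tips in alphabetical order.

Apis, Avena, Callithrix, Candida, Formica, Nomascus, Papio, Sinapis, Solenopsis, Taxidea, Yersinia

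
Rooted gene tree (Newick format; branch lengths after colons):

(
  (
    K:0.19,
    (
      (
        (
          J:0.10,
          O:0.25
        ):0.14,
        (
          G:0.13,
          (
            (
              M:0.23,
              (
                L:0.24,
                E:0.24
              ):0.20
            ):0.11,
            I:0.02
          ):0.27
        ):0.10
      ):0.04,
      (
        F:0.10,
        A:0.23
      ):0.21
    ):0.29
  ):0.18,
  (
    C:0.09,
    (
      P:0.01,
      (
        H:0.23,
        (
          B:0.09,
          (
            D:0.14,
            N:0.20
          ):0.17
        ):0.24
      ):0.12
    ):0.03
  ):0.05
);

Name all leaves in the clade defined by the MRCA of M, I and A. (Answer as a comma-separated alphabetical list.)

A, E, F, G, I, J, L, M, O

Tracing M: it sits inside (M,(L,E)).
Tracing I: it sits inside ((M,(L,E)),I).
Tracing A: it sits inside (F,A).
The smallest clade enclosing all 3 is (((J,O),(G,((M,(L,E)),I))),(F,A)); the answer is its 9 terminal taxa in alphabetical order.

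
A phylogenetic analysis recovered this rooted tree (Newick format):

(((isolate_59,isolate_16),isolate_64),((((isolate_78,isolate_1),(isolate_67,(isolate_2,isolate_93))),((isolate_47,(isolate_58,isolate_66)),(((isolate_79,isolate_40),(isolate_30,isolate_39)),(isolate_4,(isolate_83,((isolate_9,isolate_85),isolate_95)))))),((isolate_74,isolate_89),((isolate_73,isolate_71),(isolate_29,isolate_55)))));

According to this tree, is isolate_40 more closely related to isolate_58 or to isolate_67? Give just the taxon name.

isolate_58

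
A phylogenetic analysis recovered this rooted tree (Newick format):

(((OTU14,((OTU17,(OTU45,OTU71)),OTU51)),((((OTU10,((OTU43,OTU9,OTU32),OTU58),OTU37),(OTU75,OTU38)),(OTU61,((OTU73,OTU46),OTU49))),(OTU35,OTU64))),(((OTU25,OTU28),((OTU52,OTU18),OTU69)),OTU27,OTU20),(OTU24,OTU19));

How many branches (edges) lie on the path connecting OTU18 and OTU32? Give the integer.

13

The MRCA of OTU18 and OTU32 is the root of the tree.
From OTU18 up to that node: 5 branches. From OTU32 up to the same node: 8 branches. Total: 5 + 8 = 13.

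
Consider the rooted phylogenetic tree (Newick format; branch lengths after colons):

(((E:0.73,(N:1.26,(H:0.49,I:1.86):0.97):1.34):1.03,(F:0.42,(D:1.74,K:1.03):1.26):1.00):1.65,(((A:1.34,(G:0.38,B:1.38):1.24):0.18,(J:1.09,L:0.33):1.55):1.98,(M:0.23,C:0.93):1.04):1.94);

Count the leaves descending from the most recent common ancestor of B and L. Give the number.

5

The MRCA of B and L is the node subtending ((A,(G,B)),(J,L)).
That clade contains 5 terminal taxa: A, B, G, J, L.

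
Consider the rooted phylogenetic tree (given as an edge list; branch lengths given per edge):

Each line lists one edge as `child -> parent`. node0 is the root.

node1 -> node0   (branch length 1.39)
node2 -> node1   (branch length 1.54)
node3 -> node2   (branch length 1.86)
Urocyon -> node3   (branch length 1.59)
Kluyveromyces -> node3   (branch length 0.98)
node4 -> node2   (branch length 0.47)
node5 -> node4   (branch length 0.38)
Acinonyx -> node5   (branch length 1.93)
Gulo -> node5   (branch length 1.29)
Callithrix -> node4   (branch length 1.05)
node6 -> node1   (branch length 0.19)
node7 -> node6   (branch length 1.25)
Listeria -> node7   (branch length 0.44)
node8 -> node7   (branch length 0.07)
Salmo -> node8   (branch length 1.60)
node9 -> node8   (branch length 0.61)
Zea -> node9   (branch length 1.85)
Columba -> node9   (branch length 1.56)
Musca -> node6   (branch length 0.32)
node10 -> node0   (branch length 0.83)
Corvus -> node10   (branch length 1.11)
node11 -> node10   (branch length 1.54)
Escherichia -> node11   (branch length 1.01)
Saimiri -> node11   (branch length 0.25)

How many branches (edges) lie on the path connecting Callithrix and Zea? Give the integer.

8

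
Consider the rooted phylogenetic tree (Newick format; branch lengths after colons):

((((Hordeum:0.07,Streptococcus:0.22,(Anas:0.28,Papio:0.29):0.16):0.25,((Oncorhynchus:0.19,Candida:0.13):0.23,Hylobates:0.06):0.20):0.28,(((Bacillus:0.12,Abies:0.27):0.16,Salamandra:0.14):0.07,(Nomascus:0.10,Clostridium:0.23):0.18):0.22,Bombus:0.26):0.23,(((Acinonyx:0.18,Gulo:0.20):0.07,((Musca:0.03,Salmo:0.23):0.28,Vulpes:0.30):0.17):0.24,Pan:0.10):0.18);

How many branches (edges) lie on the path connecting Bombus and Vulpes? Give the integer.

6

The MRCA of Bombus and Vulpes is the root of the tree.
From Bombus up to that node: 2 branches. From Vulpes up to the same node: 4 branches. Total: 2 + 4 = 6.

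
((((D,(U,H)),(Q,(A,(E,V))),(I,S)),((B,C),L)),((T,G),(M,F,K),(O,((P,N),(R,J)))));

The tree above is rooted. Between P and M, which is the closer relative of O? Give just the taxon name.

P

The MRCA of O and P subtends (O,((P,N),(R,J))) (5 taxa).
The MRCA of O and M subtends ((T,G),(M,F,K),(O,((P,N),(R,J)))) (10 taxa).
The first is nested inside the second, so O shares a more recent common ancestor with P.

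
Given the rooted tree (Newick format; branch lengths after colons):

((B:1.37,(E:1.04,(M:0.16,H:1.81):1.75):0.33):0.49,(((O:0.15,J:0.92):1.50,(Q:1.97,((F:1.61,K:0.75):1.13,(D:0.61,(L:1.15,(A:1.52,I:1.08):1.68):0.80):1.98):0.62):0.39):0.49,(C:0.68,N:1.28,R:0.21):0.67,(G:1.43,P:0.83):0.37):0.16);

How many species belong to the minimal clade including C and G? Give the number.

The MRCA of C and G is the node subtending (((O,J),(Q,((F,K),(D,(L,(A,I)))))),(C,N,R),(G,P)).
That clade contains 14 terminal taxa: A, C, D, F, G, I, J, K, L, N, O, P, Q, R.

14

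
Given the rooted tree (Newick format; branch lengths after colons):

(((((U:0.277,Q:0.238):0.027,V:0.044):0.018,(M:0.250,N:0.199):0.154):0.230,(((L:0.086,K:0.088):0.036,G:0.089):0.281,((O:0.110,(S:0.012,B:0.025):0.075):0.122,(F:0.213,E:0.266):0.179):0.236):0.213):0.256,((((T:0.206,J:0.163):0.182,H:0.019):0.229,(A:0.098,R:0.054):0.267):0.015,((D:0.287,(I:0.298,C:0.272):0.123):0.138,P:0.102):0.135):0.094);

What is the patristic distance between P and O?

1.268

The path runs P → … → MRCA → … → O; the MRCA is the root of the tree.
Branch lengths along that path: 0.102 + 0.135 + 0.094 + 0.256 + 0.213 + 0.236 + 0.122 + 0.110 = 1.268.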